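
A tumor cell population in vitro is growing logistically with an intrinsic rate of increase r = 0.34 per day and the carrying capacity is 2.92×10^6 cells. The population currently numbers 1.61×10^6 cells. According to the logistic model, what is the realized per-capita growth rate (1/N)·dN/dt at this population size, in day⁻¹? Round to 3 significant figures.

0.153 per day

(1/N)·dN/dt = r(1 − N/K) = 0.34 × (1 − 1.61×10^6/2.92×10^6).
= 0.34 × 0.44863 = 0.15253.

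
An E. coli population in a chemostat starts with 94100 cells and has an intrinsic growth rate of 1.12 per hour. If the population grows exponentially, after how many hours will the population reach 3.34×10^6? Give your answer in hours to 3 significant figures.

Set N₀·e^(rt) = 3.34×10^6: e^(1.12·t) = 3.34×10^6/94100 = 35.494.
1.12·t = ln(35.494) = 3.5694, so t = 3.5694/1.12 = 3.1869.

3.19 hours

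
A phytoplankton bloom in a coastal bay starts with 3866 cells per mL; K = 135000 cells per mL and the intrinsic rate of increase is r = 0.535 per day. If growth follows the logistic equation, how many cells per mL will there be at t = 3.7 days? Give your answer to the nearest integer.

A = (K − N₀)/N₀ = (135000 − 3866)/3866 = 33.92.
N(t) = K/(1 + A·e^(−rt)) = 135000/(1 + 33.92×e^(−0.535×3.7)).
e^(−1.98) = 0.13814; denominator = 1 + 33.92×0.13814 = 5.6856.
N = 135000/5.6856 = 23744.1.

23744 cells per mL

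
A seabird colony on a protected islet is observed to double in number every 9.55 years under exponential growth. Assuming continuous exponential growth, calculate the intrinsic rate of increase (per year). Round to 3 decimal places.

0.073 per year

r = ln(2)/t_d = 0.6931/9.55 = 0.072581.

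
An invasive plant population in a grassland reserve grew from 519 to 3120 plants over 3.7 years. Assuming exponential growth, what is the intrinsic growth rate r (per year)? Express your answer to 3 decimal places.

0.485 per year

From N(t) = N₀·e^(rt): e^(r·3.7) = 3120/519 = 6.0116.
r·3.7 = ln(6.0116) = 1.7937, so r = 1.7937/3.7 = 0.48478.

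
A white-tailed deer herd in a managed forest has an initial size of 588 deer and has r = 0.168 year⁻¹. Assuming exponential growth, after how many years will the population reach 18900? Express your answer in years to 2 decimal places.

20.66 years

Set N₀·e^(rt) = 18900: e^(0.168·t) = 18900/588 = 32.143.
0.168·t = ln(32.143) = 3.4702, so t = 3.4702/0.168 = 20.656.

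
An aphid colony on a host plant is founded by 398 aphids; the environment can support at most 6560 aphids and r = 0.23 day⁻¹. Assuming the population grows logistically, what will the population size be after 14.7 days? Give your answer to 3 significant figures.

A = (K − N₀)/N₀ = (6560 − 398)/398 = 15.482.
N(t) = K/(1 + A·e^(−rt)) = 6560/(1 + 15.482×e^(−0.23×14.7)).
e^(−3.381) = 0.034013; denominator = 1 + 15.482×0.034013 = 1.5266.
N = 6560/1.5266 = 4297.1.

4300 aphids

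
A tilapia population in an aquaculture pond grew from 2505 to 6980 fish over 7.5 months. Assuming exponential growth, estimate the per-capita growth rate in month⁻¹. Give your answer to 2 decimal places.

0.14 per month

From N(t) = N₀·e^(rt): e^(r·7.5) = 6980/2505 = 2.7864.
r·7.5 = ln(2.7864) = 1.0248, so r = 1.0248/7.5 = 0.13663.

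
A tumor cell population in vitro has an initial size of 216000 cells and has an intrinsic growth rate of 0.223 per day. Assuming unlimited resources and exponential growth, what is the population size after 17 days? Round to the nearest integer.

9568947 cells

N(t) = N₀·e^(rt) = 216000 × e^(0.223×17) = 216000 × e^3.791.
e^3.791 ≈ 44.301, so N ≈ 216000 × 44.301 = 9.568947×10^6.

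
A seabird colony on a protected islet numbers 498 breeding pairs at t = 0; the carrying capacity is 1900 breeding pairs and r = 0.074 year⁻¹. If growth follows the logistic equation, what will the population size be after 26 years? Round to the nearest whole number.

1346 breeding pairs

A = (K − N₀)/N₀ = (1900 − 498)/498 = 2.8153.
N(t) = K/(1 + A·e^(−rt)) = 1900/(1 + 2.8153×e^(−0.074×26)).
e^(−1.924) = 0.14602; denominator = 1 + 2.8153×0.14602 = 1.4111.
N = 1900/1.4111 = 1346.48.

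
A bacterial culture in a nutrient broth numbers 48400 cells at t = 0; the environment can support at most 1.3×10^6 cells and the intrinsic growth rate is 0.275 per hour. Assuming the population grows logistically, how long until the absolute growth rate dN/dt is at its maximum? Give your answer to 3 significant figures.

11.8 hours

Logistic growth is fastest at N = K/2 = 650000.
A = (K − N₀)/N₀ = 25.86. Set K/(1 + A·e^(−rt)) = K/2 → A·e^(−rt) = 1.
e^(−0.275t) = 1/25.86 = 0.0386705, so t = ln(25.86)/0.275 = 3.2527/0.275 = 11.828.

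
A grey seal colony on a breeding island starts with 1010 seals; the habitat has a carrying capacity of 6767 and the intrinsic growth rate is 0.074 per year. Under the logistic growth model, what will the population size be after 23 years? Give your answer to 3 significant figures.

3320 seals

A = (K − N₀)/N₀ = (6767 − 1010)/1010 = 5.7.
N(t) = K/(1 + A·e^(−rt)) = 6767/(1 + 5.7×e^(−0.074×23)).
e^(−1.702) = 0.18232; denominator = 1 + 5.7×0.18232 = 2.0392.
N = 6767/2.0392 = 3318.43.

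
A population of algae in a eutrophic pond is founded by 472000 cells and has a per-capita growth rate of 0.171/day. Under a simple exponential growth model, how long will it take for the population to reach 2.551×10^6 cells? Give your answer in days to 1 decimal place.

Set N₀·e^(rt) = 2.551×10^6: e^(0.171·t) = 2.551×10^6/472000 = 5.4047.
0.171·t = ln(5.4047) = 1.6873, so t = 1.6873/0.171 = 9.867.

9.9 days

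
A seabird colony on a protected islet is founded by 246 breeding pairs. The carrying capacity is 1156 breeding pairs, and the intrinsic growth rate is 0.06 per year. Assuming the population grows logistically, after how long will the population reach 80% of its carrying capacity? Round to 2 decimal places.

44.91 years

A = (K − N₀)/N₀ = (1156 − 246)/246 = 3.6992.
Solve 1156/(1 + 3.6992·e^(−0.06t)) = 924.8: 1 + 3.6992·e^(−0.06t) = 1.25, so e^(−0.06t) = 0.0675824.
−0.06·t = ln(0.0675824) = -2.6944, so t = 2.6944/0.06 = 44.907.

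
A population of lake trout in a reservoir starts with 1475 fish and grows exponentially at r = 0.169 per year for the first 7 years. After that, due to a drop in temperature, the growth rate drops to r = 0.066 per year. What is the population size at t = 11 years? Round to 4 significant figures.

Phase 1: N(7) = 1475·e^(0.169×7) = 1475·e^1.183 = 4814.62.
Phase 2 runs for 11 − 7 = 4 years at r = 0.066.
N(11) = 4814.62·e^(0.066×4) = 4814.62·e^0.264 = 6269.26.

6269 fish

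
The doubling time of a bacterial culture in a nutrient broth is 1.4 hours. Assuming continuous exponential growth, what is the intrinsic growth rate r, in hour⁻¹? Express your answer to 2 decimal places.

r = ln(2)/t_d = 0.6931/1.4 = 0.49511.

0.50 per hour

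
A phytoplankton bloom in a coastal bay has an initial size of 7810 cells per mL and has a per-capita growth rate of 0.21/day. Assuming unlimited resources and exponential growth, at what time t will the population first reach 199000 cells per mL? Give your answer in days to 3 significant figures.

Set N₀·e^(rt) = 199000: e^(0.21·t) = 199000/7810 = 25.48.
0.21·t = ln(25.48) = 3.2379, so t = 3.2379/0.21 = 15.419.

15.4 days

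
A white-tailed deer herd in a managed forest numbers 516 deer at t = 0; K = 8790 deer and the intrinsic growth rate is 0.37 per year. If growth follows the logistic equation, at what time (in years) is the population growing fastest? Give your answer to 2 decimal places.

Logistic growth is fastest at N = K/2 = 4395.
A = (K − N₀)/N₀ = 16.035. Set K/(1 + A·e^(−rt)) = K/2 → A·e^(−rt) = 1.
e^(−0.37t) = 1/16.035 = 0.062364, so t = ln(16.035)/0.37 = 2.7748/0.37 = 7.4994.

7.50 years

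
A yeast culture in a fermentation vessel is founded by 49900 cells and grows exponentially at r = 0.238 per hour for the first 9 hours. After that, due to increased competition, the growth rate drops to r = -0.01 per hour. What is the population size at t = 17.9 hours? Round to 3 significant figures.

389000 cells

Phase 1: N(9) = 49900·e^(0.238×9) = 49900·e^2.142 = 424971.
Phase 2 runs for 17.9 − 9 = 8.9 hours at r = -0.01.
N(17.9) = 424971·e^(-0.01×8.9) = 424971·e^-0.089 = 388783.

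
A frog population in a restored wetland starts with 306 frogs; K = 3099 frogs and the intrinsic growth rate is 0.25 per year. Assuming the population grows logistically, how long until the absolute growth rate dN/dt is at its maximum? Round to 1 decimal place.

Logistic growth is fastest at N = K/2 = 1549.5.
A = (K − N₀)/N₀ = 9.1275. Set K/(1 + A·e^(−rt)) = K/2 → A·e^(−rt) = 1.
e^(−0.25t) = 1/9.1275 = 0.10956, so t = ln(9.1275)/0.25 = 2.2113/0.25 = 8.8451.

8.8 years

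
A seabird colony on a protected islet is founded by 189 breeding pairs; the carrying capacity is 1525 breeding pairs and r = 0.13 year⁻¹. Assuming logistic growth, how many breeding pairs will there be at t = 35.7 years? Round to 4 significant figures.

1428 breeding pairs

A = (K − N₀)/N₀ = (1525 − 189)/189 = 7.0688.
N(t) = K/(1 + A·e^(−rt)) = 1525/(1 + 7.0688×e^(−0.13×35.7)).
e^(−4.641) = 0.009648; denominator = 1 + 7.0688×0.009648 = 1.0682.
N = 1525/1.0682 = 1427.64.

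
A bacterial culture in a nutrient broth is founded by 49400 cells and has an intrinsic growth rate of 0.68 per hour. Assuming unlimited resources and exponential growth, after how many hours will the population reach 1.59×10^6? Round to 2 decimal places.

Set N₀·e^(rt) = 1.59×10^6: e^(0.68·t) = 1.59×10^6/49400 = 32.186.
0.68·t = ln(32.186) = 3.4715, so t = 3.4715/0.68 = 5.1052.

5.11 hours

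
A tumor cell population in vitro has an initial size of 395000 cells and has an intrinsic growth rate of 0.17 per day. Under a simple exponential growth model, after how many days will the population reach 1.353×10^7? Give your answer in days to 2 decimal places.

20.79 days

Set N₀·e^(rt) = 1.353×10^7: e^(0.17·t) = 1.353×10^7/395000 = 34.253.
0.17·t = ln(34.253) = 3.5338, so t = 3.5338/0.17 = 20.787.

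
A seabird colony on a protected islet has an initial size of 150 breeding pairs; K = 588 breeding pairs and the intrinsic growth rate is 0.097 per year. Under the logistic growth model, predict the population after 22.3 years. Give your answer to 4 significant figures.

A = (K − N₀)/N₀ = (588 − 150)/150 = 2.92.
N(t) = K/(1 + A·e^(−rt)) = 588/(1 + 2.92×e^(−0.097×22.3)).
e^(−2.163) = 0.11497; denominator = 1 + 2.92×0.11497 = 1.3357.
N = 588/1.3357 = 440.216.

440.2 breeding pairs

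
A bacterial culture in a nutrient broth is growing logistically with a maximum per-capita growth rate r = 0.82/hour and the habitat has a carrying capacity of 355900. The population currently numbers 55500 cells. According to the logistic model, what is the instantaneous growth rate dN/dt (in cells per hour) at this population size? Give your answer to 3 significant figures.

38400 cells per hour

dN/dt = rN(1 − N/K) = 0.82 × 55500 × (1 − 55500/355900).
1 − 55500/355900 = 0.84406; dN/dt = 0.82 × 55500 × 0.84406 = 38413.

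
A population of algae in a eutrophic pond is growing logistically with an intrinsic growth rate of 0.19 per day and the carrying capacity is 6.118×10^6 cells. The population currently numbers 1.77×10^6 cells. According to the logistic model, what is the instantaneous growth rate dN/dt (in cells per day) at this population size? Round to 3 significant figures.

dN/dt = rN(1 − N/K) = 0.19 × 1.77×10^6 × (1 − 1.77×10^6/6.118×10^6).
1 − 1.77×10^6/6.118×10^6 = 0.71069; dN/dt = 0.19 × 1.77×10^6 × 0.71069 = 2.39005×10^5.

239000 cells per day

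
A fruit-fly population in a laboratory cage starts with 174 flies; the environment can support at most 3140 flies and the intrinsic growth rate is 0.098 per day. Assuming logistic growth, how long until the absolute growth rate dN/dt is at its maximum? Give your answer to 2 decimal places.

28.94 days

Logistic growth is fastest at N = K/2 = 1570.
A = (K − N₀)/N₀ = 17.046. Set K/(1 + A·e^(−rt)) = K/2 → A·e^(−rt) = 1.
e^(−0.098t) = 1/17.046 = 0.0586649, so t = ln(17.046)/0.098 = 2.8359/0.098 = 28.938.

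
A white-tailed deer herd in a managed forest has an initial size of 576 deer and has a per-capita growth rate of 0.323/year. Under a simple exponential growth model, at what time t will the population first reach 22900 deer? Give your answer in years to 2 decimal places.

Set N₀·e^(rt) = 22900: e^(0.323·t) = 22900/576 = 39.757.
0.323·t = ln(39.757) = 3.6828, so t = 3.6828/0.323 = 11.402.

11.40 years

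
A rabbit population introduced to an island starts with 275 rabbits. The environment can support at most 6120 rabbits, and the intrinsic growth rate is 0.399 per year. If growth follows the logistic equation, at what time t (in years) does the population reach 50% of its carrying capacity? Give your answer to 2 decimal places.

A = (K − N₀)/N₀ = (6120 − 275)/275 = 21.255.
Solve 6120/(1 + 21.255·e^(−0.399t)) = 3060: 1 + 21.255·e^(−0.399t) = 2, so e^(−0.399t) = 0.0470488.
−0.399·t = ln(0.0470488) = -3.0566, so t = 3.0566/0.399 = 7.6606.

7.66 years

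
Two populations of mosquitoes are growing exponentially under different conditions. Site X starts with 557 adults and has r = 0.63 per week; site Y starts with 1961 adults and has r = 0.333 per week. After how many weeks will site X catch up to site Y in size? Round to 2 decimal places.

4.24 weeks

Set 557·e^(0.63t) = 1961·e^(0.333t).
e^((0.63 − 0.333)t) = 1961/557 → e^(0.297·t) = 3.5206.
0.297·t = ln(3.5206) = 1.2586, so t = 1.2586/0.297 = 4.2379.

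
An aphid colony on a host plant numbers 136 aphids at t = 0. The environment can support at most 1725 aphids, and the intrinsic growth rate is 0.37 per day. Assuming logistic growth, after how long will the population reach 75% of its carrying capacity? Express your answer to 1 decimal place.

A = (K − N₀)/N₀ = (1725 − 136)/136 = 11.684.
Solve 1725/(1 + 11.684·e^(−0.37t)) = 1293.75: 1 + 11.684·e^(−0.37t) = 1.3333, so e^(−0.37t) = 0.0285295.
−0.37·t = ln(0.0285295) = -3.5568, so t = 3.5568/0.37 = 9.613.

9.6 days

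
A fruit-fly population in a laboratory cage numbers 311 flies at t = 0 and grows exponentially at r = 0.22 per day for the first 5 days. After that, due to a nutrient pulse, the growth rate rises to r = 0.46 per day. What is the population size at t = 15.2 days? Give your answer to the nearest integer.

101905 flies

Phase 1: N(5) = 311·e^(0.22×5) = 311·e^1.1 = 934.296.
Phase 2 runs for 15.2 − 5 = 10.2 days at r = 0.46.
N(15.2) = 934.296·e^(0.46×10.2) = 934.296·e^4.692 = 101905.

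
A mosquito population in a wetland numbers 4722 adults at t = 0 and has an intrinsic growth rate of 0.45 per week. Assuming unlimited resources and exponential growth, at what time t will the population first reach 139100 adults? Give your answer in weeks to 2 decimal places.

Set N₀·e^(rt) = 139100: e^(0.45·t) = 139100/4722 = 29.458.
0.45·t = ln(29.458) = 3.383, so t = 3.383/0.45 = 7.5177.

7.52 weeks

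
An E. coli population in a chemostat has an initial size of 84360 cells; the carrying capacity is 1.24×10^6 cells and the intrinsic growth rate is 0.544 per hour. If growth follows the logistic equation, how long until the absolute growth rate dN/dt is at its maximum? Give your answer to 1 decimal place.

4.8 hours

Logistic growth is fastest at N = K/2 = 620000.
A = (K − N₀)/N₀ = 13.699. Set K/(1 + A·e^(−rt)) = K/2 → A·e^(−rt) = 1.
e^(−0.544t) = 1/13.699 = 0.0729985, so t = ln(13.699)/0.544 = 2.6173/0.544 = 4.8112.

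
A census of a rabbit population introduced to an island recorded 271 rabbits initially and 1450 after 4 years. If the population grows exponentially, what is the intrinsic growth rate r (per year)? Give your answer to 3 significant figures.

0.419 per year

From N(t) = N₀·e^(rt): e^(r·4) = 1450/271 = 5.3506.
r·4 = ln(5.3506) = 1.6772, so r = 1.6772/4 = 0.4193.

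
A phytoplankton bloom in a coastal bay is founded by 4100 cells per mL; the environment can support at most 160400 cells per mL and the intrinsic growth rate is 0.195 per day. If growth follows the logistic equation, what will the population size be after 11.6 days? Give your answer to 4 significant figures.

32270 cells per mL

A = (K − N₀)/N₀ = (160400 − 4100)/4100 = 38.122.
N(t) = K/(1 + A·e^(−rt)) = 160400/(1 + 38.122×e^(−0.195×11.6)).
e^(−2.262) = 0.10414; denominator = 1 + 38.122×0.10414 = 4.9701.
N = 160400/4.9701 = 32273.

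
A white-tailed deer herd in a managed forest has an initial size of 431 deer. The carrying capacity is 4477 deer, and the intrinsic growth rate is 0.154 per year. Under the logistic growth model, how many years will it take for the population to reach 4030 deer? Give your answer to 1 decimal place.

28.8 years

A = (K − N₀)/N₀ = (4477 − 431)/431 = 9.3875.
Solve 4477/(1 + 9.3875·e^(−0.154t)) = 4030: 1 + 9.3875·e^(−0.154t) = 1.1109, so e^(−0.154t) = 0.0118155.
−0.154·t = ln(0.0118155) = -4.4383, so t = 4.4383/0.154 = 28.82.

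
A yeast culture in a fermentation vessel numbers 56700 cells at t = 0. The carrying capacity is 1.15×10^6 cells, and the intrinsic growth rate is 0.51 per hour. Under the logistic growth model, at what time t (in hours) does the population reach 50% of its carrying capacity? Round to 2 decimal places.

5.80 hours

A = (K − N₀)/N₀ = (1.15×10^6 − 56700)/56700 = 19.282.
Solve 1.15×10^6/(1 + 19.282·e^(−0.51t)) = 575000: 1 + 19.282·e^(−0.51t) = 2, so e^(−0.51t) = 0.0518613.
−0.51·t = ln(0.0518613) = -2.9592, so t = 2.9592/0.51 = 5.8023.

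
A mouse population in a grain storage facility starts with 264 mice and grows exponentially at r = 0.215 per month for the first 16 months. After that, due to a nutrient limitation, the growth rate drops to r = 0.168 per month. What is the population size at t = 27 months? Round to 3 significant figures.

Phase 1: N(16) = 264·e^(0.215×16) = 264·e^3.44 = 8233.36.
Phase 2 runs for 27 − 16 = 11 months at r = 0.168.
N(27) = 8233.36·e^(0.168×11) = 8233.36·e^1.848 = 52258.

52300 mice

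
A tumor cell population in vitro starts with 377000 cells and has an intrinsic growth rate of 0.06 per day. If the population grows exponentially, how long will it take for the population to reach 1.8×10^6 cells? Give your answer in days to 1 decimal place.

Set N₀·e^(rt) = 1.8×10^6: e^(0.06·t) = 1.8×10^6/377000 = 4.7745.
0.06·t = ln(4.7745) = 1.5633, so t = 1.5633/0.06 = 26.055.

26.1 days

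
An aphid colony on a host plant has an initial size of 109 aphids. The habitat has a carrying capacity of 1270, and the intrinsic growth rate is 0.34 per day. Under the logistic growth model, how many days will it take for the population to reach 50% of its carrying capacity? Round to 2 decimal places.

6.96 days

A = (K − N₀)/N₀ = (1270 − 109)/109 = 10.651.
Solve 1270/(1 + 10.651·e^(−0.34t)) = 635: 1 + 10.651·e^(−0.34t) = 2, so e^(−0.34t) = 0.0938846.
−0.34·t = ln(0.0938846) = -2.3657, so t = 2.3657/0.34 = 6.9579.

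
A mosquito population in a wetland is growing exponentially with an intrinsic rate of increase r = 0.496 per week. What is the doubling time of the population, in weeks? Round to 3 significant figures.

Doubling time t_d = ln(2)/r = 0.6931/0.496 = 1.3975.

1.40 weeks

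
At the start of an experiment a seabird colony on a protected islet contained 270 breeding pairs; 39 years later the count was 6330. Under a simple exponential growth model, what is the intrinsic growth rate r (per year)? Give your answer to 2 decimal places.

From N(t) = N₀·e^(rt): e^(r·39) = 6330/270 = 23.444.
r·39 = ln(23.444) = 3.1546, so r = 3.1546/39 = 0.080888.

0.08 per year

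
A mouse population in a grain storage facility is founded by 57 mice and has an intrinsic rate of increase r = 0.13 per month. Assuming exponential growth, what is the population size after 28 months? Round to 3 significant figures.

2170 mice

N(t) = N₀·e^(rt) = 57 × e^(0.13×28) = 57 × e^3.64.
e^3.64 ≈ 38.092, so N ≈ 57 × 38.092 = 2171.23.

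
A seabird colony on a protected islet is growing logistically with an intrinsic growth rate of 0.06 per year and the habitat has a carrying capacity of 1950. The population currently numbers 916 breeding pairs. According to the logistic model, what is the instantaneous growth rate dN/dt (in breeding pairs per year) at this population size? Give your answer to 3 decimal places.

29.143 breeding pairs per year

dN/dt = rN(1 − N/K) = 0.06 × 916 × (1 − 916/1950).
1 − 916/1950 = 0.53026; dN/dt = 0.06 × 916 × 0.53026 = 29.143.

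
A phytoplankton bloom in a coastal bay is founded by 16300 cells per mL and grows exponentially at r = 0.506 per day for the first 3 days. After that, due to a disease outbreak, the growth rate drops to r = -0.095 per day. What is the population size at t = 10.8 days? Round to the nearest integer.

Phase 1: N(3) = 16300·e^(0.506×3) = 16300·e^1.518 = 74378.4.
Phase 2 runs for 10.8 − 3 = 7.8 days at r = -0.095.
N(10.8) = 74378.4·e^(-0.095×7.8) = 74378.4·e^-0.741 = 35451.5.

35451 cells per mL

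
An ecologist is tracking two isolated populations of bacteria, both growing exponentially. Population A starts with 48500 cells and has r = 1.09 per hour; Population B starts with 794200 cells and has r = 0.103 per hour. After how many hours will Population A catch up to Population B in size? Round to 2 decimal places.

Set 48500·e^(1.09t) = 794200·e^(0.103t).
e^((1.09 − 0.103)t) = 794200/48500 → e^(0.987·t) = 16.375.
0.987·t = ln(16.375) = 2.7958, so t = 2.7958/0.987 = 2.8326.

2.83 hours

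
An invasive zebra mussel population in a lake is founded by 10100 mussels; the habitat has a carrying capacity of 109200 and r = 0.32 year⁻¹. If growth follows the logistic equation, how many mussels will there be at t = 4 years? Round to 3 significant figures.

29300 mussels

A = (K − N₀)/N₀ = (109200 − 10100)/10100 = 9.8119.
N(t) = K/(1 + A·e^(−rt)) = 109200/(1 + 9.8119×e^(−0.32×4)).
e^(−1.28) = 0.27804; denominator = 1 + 9.8119×0.27804 = 3.7281.
N = 109200/3.7281 = 29291.3.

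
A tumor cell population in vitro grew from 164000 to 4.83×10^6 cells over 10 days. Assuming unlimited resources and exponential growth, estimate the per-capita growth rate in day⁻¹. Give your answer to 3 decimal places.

From N(t) = N₀·e^(rt): e^(r·10) = 4.83×10^6/164000 = 29.451.
r·10 = ln(29.451) = 3.3827, so r = 3.3827/10 = 0.33827.

0.338 per day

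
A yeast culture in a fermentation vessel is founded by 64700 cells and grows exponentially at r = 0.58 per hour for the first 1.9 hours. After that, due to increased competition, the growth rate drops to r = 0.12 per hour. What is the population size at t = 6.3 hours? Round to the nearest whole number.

330221 cells

Phase 1: N(1.9) = 64700·e^(0.58×1.9) = 64700·e^1.102 = 194759.
Phase 2 runs for 6.3 − 1.9 = 4.4 hours at r = 0.12.
N(6.3) = 194759·e^(0.12×4.4) = 194759·e^0.528 = 330221.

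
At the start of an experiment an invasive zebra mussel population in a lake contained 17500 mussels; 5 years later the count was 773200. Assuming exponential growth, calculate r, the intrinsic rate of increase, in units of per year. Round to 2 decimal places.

0.76 per year

From N(t) = N₀·e^(rt): e^(r·5) = 773200/17500 = 44.183.
r·5 = ln(44.183) = 3.7883, so r = 3.7883/5 = 0.75767.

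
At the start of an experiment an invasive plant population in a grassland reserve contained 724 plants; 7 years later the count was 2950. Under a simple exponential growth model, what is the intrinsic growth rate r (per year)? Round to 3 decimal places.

0.201 per year

From N(t) = N₀·e^(rt): e^(r·7) = 2950/724 = 4.0746.
r·7 = ln(4.0746) = 1.4048, so r = 1.4048/7 = 0.20068.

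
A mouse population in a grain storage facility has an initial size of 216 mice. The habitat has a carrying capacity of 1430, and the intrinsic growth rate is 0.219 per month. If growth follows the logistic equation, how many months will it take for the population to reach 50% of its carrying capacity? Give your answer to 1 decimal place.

7.9 months

A = (K − N₀)/N₀ = (1430 − 216)/216 = 5.6204.
Solve 1430/(1 + 5.6204·e^(−0.219t)) = 715: 1 + 5.6204·e^(−0.219t) = 2, so e^(−0.219t) = 0.177924.
−0.219·t = ln(0.177924) = -1.7264, so t = 1.7264/0.219 = 7.8831.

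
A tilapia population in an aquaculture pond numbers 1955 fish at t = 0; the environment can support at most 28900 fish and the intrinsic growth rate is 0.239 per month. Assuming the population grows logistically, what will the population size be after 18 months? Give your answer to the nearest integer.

24355 fish

A = (K − N₀)/N₀ = (28900 − 1955)/1955 = 13.783.
N(t) = K/(1 + A·e^(−rt)) = 28900/(1 + 13.783×e^(−0.239×18)).
e^(−4.302) = 0.013541; denominator = 1 + 13.783×0.013541 = 1.1866.
N = 28900/1.1866 = 24354.6.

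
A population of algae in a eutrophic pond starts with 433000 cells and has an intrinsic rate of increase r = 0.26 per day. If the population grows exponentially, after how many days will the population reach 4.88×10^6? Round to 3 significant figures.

Set N₀·e^(rt) = 4.88×10^6: e^(0.26·t) = 4.88×10^6/433000 = 11.27.
0.26·t = ln(11.27) = 2.4222, so t = 2.4222/0.26 = 9.316.

9.32 days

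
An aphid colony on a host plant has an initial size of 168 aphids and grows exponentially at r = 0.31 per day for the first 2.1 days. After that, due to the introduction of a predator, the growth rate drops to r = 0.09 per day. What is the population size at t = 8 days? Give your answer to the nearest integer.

Phase 1: N(2.1) = 168·e^(0.31×2.1) = 168·e^0.651 = 322.133.
Phase 2 runs for 8 − 2.1 = 5.9 days at r = 0.09.
N(8) = 322.133·e^(0.09×5.9) = 322.133·e^0.531 = 547.829.

548 aphids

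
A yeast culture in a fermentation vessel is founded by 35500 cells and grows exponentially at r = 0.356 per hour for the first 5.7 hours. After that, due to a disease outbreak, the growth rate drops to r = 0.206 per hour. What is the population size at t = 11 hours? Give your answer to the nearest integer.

Phase 1: N(5.7) = 35500·e^(0.356×5.7) = 35500·e^2.029 = 270084.
Phase 2 runs for 11 − 5.7 = 5.3 hours at r = 0.206.
N(11) = 270084·e^(0.206×5.3) = 270084·e^1.092 = 804751.

804751 cells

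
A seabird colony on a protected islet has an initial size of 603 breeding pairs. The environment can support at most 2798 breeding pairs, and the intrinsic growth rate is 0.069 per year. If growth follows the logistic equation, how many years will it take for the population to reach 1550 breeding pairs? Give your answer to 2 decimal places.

A = (K − N₀)/N₀ = (2798 − 603)/603 = 3.6401.
Solve 2798/(1 + 3.6401·e^(−0.069t)) = 1550: 1 + 3.6401·e^(−0.069t) = 1.8052, so e^(−0.069t) = 0.22119.
−0.069·t = ln(0.22119) = -1.5087, so t = 1.5087/0.069 = 21.866.

21.87 years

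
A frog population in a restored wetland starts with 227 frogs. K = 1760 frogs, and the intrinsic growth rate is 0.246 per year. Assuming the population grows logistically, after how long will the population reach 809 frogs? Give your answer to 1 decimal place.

A = (K − N₀)/N₀ = (1760 − 227)/227 = 6.7533.
Solve 1760/(1 + 6.7533·e^(−0.246t)) = 809: 1 + 6.7533·e^(−0.246t) = 2.1755, so e^(−0.246t) = 0.174067.
−0.246·t = ln(0.174067) = -1.7483, so t = 1.7483/0.246 = 7.107.

7.1 years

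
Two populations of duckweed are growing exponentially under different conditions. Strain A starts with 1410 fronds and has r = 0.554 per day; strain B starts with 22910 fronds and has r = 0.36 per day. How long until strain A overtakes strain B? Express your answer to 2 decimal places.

14.37 days

Set 1410·e^(0.554t) = 22910·e^(0.36t).
e^((0.554 − 0.36)t) = 22910/1410 → e^(0.194·t) = 16.248.
0.194·t = ln(16.248) = 2.788, so t = 2.788/0.194 = 14.371.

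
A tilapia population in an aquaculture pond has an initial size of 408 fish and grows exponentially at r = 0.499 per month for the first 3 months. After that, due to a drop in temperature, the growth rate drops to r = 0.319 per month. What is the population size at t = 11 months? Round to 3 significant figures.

23400 fish

Phase 1: N(3) = 408·e^(0.499×3) = 408·e^1.497 = 1823.05.
Phase 2 runs for 11 − 3 = 8 months at r = 0.319.
N(11) = 1823.05·e^(0.319×8) = 1823.05·e^2.552 = 23394.8.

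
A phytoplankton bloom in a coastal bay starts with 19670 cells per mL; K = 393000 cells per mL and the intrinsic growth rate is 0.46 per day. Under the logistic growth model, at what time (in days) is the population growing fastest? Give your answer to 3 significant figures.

Logistic growth is fastest at N = K/2 = 196500.
A = (K − N₀)/N₀ = 18.98. Set K/(1 + A·e^(−rt)) = K/2 → A·e^(−rt) = 1.
e^(−0.46t) = 1/18.98 = 0.052688, so t = ln(18.98)/0.46 = 2.9434/0.46 = 6.3986.

6.40 days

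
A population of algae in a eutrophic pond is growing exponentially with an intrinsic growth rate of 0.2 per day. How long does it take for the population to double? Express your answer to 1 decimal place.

3.5 days

Doubling time t_d = ln(2)/r = 0.6931/0.2 = 3.4657.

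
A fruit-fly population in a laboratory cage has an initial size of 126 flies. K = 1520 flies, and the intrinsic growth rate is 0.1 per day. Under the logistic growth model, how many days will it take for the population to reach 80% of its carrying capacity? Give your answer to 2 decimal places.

A = (K − N₀)/N₀ = (1520 − 126)/126 = 11.063.
Solve 1520/(1 + 11.063·e^(−0.1t)) = 1216: 1 + 11.063·e^(−0.1t) = 1.25, so e^(−0.1t) = 0.0225968.
−0.1·t = ln(0.0225968) = -3.7899, so t = 3.7899/0.1 = 37.899.

37.90 days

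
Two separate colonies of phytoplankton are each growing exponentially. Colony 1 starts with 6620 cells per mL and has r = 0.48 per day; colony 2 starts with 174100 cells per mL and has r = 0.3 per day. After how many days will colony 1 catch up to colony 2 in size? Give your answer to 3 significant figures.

Set 6620·e^(0.48t) = 174100·e^(0.3t).
e^((0.48 − 0.3)t) = 174100/6620 → e^(0.18·t) = 26.299.
0.18·t = ln(26.299) = 3.2695, so t = 3.2695/0.18 = 18.164.

18.2 days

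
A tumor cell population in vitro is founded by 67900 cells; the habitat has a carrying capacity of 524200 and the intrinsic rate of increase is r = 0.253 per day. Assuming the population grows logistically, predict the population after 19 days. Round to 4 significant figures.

A = (K − N₀)/N₀ = (524200 − 67900)/67900 = 6.7202.
N(t) = K/(1 + A·e^(−rt)) = 524200/(1 + 6.7202×e^(−0.253×19)).
e^(−4.807) = 0.0081723; denominator = 1 + 6.7202×0.0081723 = 1.0549.
N = 524200/1.0549 = 496910.

496900 cells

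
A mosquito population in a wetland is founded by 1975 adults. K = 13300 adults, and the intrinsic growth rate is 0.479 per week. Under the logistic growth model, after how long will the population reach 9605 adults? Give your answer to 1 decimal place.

5.6 weeks

A = (K − N₀)/N₀ = (13300 − 1975)/1975 = 5.7342.
Solve 13300/(1 + 5.7342·e^(−0.479t)) = 9605: 1 + 5.7342·e^(−0.479t) = 1.3847, so e^(−0.479t) = 0.0670882.
−0.479·t = ln(0.0670882) = -2.7017, so t = 2.7017/0.479 = 5.6404.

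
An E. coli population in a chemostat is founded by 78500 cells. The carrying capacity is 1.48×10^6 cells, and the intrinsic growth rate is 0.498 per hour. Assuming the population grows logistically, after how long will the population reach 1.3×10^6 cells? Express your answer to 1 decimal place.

9.8 hours

A = (K − N₀)/N₀ = (1.48×10^6 − 78500)/78500 = 17.854.
Solve 1.48×10^6/(1 + 17.854·e^(−0.498t)) = 1.3×10^6: 1 + 17.854·e^(−0.498t) = 1.1385, so e^(−0.498t) = 0.00775543.
−0.498·t = ln(0.00775543) = -4.8594, so t = 4.8594/0.498 = 9.7578.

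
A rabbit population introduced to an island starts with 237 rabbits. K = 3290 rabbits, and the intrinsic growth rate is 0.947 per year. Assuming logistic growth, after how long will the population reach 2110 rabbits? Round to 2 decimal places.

A = (K − N₀)/N₀ = (3290 − 237)/237 = 12.882.
Solve 3290/(1 + 12.882·e^(−0.947t)) = 2110: 1 + 12.882·e^(−0.947t) = 1.5592, so e^(−0.947t) = 0.0434131.
−0.947·t = ln(0.0434131) = -3.137, so t = 3.137/0.947 = 3.3126.

3.31 years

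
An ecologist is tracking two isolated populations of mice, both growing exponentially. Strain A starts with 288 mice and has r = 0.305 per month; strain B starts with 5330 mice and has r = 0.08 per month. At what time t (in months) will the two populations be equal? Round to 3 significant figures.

Set 288·e^(0.305t) = 5330·e^(0.08t).
e^((0.305 − 0.08)t) = 5330/288 → e^(0.225·t) = 18.507.
0.225·t = ln(18.507) = 2.9181, so t = 2.9181/0.225 = 12.97.

13.0 months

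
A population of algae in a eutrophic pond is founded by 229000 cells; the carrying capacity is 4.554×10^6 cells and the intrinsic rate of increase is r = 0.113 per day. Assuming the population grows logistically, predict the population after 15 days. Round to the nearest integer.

1019353 cells

A = (K − N₀)/N₀ = (4.554×10^6 − 229000)/229000 = 18.886.
N(t) = K/(1 + A·e^(−rt)) = 4.554×10^6/(1 + 18.886×e^(−0.113×15)).
e^(−1.695) = 0.1836; denominator = 1 + 18.886×0.1836 = 4.4675.
N = 4.554×10^6/4.4675 = 1.019353×10^6.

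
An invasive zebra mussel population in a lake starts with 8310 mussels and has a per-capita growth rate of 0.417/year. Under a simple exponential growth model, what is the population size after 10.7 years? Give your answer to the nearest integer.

N(t) = N₀·e^(rt) = 8310 × e^(0.417×10.7) = 8310 × e^4.462.
e^4.462 ≈ 86.652, so N ≈ 8310 × 86.652 = 720078.

720078 mussels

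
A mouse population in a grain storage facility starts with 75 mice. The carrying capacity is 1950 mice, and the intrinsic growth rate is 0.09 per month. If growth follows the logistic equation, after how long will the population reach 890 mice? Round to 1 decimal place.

A = (K − N₀)/N₀ = (1950 − 75)/75 = 25.
Solve 1950/(1 + 25·e^(−0.09t)) = 890: 1 + 25·e^(−0.09t) = 2.191, so e^(−0.09t) = 0.0476404.
−0.09·t = ln(0.0476404) = -3.0441, so t = 3.0441/0.09 = 33.823.

33.8 months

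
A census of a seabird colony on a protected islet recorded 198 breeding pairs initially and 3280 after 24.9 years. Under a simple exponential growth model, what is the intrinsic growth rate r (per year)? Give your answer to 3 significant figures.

0.113 per year

From N(t) = N₀·e^(rt): e^(r·24.9) = 3280/198 = 16.566.
r·24.9 = ln(16.566) = 2.8073, so r = 2.8073/24.9 = 0.11274.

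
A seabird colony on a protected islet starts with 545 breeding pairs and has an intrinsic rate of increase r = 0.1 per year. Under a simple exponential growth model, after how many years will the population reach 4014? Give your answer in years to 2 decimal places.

Set N₀·e^(rt) = 4014: e^(0.1·t) = 4014/545 = 7.3651.
0.1·t = ln(7.3651) = 1.9968, so t = 1.9968/0.1 = 19.968.

19.97 years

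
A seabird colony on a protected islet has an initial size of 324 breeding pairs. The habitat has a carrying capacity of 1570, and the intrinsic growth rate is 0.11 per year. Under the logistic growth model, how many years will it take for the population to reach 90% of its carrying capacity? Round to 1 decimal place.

A = (K − N₀)/N₀ = (1570 − 324)/324 = 3.8457.
Solve 1570/(1 + 3.8457·e^(−0.11t)) = 1413: 1 + 3.8457·e^(−0.11t) = 1.1111, so e^(−0.11t) = 0.0288925.
−0.11·t = ln(0.0288925) = -3.5442, so t = 3.5442/0.11 = 32.22.

32.2 years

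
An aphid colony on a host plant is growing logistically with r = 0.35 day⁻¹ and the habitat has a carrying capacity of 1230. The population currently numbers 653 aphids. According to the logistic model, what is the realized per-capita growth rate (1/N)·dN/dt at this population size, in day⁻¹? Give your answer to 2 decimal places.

(1/N)·dN/dt = r(1 − N/K) = 0.35 × (1 − 653/1230).
= 0.35 × 0.46911 = 0.16419.

0.16 per day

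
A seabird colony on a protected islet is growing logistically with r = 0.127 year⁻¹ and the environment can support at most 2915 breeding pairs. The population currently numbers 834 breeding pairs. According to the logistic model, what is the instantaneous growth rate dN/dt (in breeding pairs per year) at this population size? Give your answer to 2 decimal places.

dN/dt = rN(1 − N/K) = 0.127 × 834 × (1 − 834/2915).
1 − 834/2915 = 0.71389; dN/dt = 0.127 × 834 × 0.71389 = 75.614.

75.61 breeding pairs per year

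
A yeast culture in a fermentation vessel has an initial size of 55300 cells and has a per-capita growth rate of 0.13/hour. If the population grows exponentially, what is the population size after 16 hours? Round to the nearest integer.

442647 cells

N(t) = N₀·e^(rt) = 55300 × e^(0.13×16) = 55300 × e^2.08.
e^2.08 ≈ 8.0045, so N ≈ 55300 × 8.0045 = 442647.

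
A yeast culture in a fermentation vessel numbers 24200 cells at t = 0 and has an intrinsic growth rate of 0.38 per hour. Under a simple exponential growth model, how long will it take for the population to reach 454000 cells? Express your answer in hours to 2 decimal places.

Set N₀·e^(rt) = 454000: e^(0.38·t) = 454000/24200 = 18.76.
0.38·t = ln(18.76) = 2.9317, so t = 2.9317/0.38 = 7.7151.

7.72 hours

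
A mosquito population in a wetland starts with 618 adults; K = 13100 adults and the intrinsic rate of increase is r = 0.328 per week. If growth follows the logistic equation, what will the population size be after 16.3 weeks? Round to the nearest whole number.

11950 adults

A = (K − N₀)/N₀ = (13100 − 618)/618 = 20.197.
N(t) = K/(1 + A·e^(−rt)) = 13100/(1 + 20.197×e^(−0.328×16.3)).
e^(−5.346) = 0.0047653; denominator = 1 + 20.197×0.0047653 = 1.0962.
N = 13100/1.0962 = 11949.9.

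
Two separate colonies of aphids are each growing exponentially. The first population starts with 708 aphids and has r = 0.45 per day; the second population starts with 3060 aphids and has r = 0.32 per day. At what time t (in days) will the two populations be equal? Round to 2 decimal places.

Set 708·e^(0.45t) = 3060·e^(0.32t).
e^((0.45 − 0.32)t) = 3060/708 → e^(0.13·t) = 4.322.
0.13·t = ln(4.322) = 1.4637, so t = 1.4637/0.13 = 11.259.

11.26 days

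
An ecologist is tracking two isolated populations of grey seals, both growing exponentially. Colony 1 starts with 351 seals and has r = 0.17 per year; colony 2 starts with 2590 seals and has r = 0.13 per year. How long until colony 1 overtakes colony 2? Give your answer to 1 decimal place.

Set 351·e^(0.17t) = 2590·e^(0.13t).
e^((0.17 − 0.13)t) = 2590/351 → e^(0.04·t) = 7.3789.
0.04·t = ln(7.3789) = 1.9986, so t = 1.9986/0.04 = 49.966.

50.0 years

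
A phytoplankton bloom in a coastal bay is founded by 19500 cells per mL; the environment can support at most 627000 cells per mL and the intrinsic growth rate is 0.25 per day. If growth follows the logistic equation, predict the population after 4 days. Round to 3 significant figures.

A = (K − N₀)/N₀ = (627000 − 19500)/19500 = 31.154.
N(t) = K/(1 + A·e^(−rt)) = 627000/(1 + 31.154×e^(−0.25×4)).
e^(−1) = 0.36788; denominator = 1 + 31.154×0.36788 = 12.461.
N = 627000/12.461 = 50317.6.

50300 cells per mL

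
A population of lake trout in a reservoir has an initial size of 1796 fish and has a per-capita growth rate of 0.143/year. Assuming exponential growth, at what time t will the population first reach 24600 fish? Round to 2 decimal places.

18.30 years

Set N₀·e^(rt) = 24600: e^(0.143·t) = 24600/1796 = 13.697.
0.143·t = ln(13.697) = 2.6172, so t = 2.6172/0.143 = 18.302.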